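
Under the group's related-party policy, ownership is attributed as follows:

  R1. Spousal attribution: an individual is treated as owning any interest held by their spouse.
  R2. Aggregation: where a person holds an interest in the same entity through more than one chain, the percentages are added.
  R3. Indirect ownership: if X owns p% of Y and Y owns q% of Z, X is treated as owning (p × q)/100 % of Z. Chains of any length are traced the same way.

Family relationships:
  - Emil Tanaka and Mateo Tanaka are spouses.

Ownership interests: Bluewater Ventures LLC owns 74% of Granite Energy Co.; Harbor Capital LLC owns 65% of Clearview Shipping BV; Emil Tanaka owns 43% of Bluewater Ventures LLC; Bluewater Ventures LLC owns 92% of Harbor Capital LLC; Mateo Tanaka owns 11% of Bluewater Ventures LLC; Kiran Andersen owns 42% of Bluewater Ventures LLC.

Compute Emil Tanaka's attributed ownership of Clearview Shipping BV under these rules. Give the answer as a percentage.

32.292%

By spousal attribution (R1), Emil Tanaka is treated as also owning Mateo Tanaka's interest in Bluewater Ventures LLC, giving 43% + 11% = 54%.
Chain via Bluewater Ventures LLC → Harbor Capital LLC (R3): 54% × 92% × 65% = 32.292% of Clearview Shipping BV.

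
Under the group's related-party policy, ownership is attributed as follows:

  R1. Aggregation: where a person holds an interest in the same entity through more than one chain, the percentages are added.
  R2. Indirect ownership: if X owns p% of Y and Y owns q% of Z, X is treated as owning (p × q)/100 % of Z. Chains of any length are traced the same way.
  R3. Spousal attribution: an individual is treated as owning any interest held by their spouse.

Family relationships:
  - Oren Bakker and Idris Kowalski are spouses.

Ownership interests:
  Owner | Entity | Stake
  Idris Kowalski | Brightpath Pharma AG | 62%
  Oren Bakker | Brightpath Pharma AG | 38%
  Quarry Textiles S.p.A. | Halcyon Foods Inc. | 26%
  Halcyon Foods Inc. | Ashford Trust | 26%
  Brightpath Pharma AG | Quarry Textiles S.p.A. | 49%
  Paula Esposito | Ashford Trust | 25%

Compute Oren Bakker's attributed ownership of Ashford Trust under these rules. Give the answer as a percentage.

By spousal attribution (R3), Oren Bakker is treated as also owning Idris Kowalski's interest in Brightpath Pharma AG, giving 38% + 62% = 100%.
Chain via Brightpath Pharma AG → Quarry Textiles S.p.A. → Halcyon Foods Inc. (R2): 100% × 49% × 26% × 26% = 3.3124% of Ashford Trust.

3.3124%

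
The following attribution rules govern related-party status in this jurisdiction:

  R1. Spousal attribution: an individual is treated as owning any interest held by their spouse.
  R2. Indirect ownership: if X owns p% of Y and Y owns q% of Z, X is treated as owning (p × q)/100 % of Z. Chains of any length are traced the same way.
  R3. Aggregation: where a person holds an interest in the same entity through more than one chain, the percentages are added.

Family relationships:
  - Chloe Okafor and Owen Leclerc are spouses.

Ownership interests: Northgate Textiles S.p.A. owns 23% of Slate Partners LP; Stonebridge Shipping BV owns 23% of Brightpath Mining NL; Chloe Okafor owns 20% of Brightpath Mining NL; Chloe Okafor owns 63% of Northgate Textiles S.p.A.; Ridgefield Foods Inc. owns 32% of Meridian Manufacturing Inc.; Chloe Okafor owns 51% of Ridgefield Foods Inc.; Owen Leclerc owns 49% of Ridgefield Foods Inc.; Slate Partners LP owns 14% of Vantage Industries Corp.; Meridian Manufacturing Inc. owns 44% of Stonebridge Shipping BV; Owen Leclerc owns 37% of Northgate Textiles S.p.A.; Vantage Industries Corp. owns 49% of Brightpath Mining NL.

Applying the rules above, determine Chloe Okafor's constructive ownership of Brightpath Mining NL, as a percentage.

By spousal attribution (R1), Chloe Okafor is treated as also owning Owen Leclerc's interest in Ridgefield Foods Inc, giving 51% + 49% = 100%.
By spousal attribution (R1), Chloe Okafor is treated as also owning Owen Leclerc's interest in Northgate Textiles S.p.A, giving 63% + 37% = 100%.
Chain via Ridgefield Foods Inc. → Meridian Manufacturing Inc. → Stonebridge Shipping BV (R2): 100% × 32% × 44% × 23% = 3.2384% of Brightpath Mining NL.
Chain via Northgate Textiles S.p.A. → Slate Partners LP → Vantage Industries Corp. (R2): 100% × 23% × 14% × 49% = 1.5778% of Brightpath Mining NL.
Direct interest in Brightpath Mining NL: 20%.
Aggregating (R3): 3.2384% + 1.5778% + 20% = 24.8162%.

24.8162%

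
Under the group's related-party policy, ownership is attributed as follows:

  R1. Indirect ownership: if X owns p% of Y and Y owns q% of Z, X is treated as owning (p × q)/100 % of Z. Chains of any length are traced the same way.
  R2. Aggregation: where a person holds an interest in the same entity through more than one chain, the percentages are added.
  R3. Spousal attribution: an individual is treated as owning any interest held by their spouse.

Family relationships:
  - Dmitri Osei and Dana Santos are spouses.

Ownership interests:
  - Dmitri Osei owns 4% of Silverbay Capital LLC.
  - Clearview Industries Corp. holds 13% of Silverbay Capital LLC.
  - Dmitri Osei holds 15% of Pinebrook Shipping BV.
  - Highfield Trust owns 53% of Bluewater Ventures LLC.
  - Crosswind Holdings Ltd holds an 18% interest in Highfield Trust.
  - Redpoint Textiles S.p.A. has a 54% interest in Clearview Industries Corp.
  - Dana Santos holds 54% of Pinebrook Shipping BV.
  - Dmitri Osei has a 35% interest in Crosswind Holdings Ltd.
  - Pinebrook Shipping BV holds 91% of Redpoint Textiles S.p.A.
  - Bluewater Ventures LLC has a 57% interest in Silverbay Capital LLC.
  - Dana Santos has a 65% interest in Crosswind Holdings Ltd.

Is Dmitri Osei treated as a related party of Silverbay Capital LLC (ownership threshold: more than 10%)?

By spousal attribution (R3), Dmitri Osei is treated as also owning Dana Santos's interest in Crosswind Holdings Ltd, giving 35% + 65% = 100%.
By spousal attribution (R3), Dmitri Osei is treated as also owning Dana Santos's interest in Pinebrook Shipping BV, giving 15% + 54% = 69%.
Chain via Crosswind Holdings Ltd → Highfield Trust → Bluewater Ventures LLC (R1): 100% × 18% × 53% × 57% = 5.4378% of Silverbay Capital LLC.
Chain via Pinebrook Shipping BV → Redpoint Textiles S.p.A. → Clearview Industries Corp. (R1): 69% × 91% × 54% × 13% = 4.407858% of Silverbay Capital LLC.
Direct interest in Silverbay Capital LLC: 4%.
Aggregating (R2): 5.4378% + 4.407858% + 4% = 13.845658%.
13.845658% exceeds the 10% threshold, so Dmitri is a related party to Silverbay Capital LLC.

Yes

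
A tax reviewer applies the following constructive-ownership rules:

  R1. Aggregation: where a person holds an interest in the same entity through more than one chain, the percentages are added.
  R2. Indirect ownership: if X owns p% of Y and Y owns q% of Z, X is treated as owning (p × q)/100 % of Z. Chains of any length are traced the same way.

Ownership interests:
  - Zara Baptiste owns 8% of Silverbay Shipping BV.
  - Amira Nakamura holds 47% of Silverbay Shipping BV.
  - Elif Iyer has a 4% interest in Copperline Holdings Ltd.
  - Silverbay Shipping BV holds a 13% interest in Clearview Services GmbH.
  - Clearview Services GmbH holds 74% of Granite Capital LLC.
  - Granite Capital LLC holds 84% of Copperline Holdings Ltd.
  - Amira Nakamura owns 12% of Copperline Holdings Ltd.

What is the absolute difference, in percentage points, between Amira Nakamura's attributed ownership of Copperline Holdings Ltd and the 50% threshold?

Chain via Silverbay Shipping BV → Clearview Services GmbH → Granite Capital LLC (R2): 47% × 13% × 74% × 84% = 3.797976% of Copperline Holdings Ltd.
Direct interest in Copperline Holdings Ltd: 12%.
Aggregating (R1): 3.797976% + 12% = 15.797976%.
15.797976% falls short of the 50% threshold by 34.202024 percentage points.

34.202024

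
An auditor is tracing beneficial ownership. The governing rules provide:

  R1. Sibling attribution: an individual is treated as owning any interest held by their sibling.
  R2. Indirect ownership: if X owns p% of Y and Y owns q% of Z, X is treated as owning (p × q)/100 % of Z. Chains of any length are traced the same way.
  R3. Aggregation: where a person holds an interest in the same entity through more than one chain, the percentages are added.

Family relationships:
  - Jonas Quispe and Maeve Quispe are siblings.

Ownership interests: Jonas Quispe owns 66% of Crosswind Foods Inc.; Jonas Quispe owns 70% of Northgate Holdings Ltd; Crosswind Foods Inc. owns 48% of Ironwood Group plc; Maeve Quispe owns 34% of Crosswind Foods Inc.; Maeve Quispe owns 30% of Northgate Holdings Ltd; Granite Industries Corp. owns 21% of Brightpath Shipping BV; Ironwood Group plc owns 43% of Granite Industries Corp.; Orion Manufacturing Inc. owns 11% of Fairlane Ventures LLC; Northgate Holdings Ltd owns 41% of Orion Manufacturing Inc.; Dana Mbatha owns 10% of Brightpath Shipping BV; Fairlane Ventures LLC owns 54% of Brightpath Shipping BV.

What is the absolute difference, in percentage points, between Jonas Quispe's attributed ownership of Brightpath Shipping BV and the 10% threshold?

By sibling attribution (R1), Jonas Quispe is treated as also owning Maeve Quispe's interest in Crosswind Foods Inc, giving 66% + 34% = 100%.
By sibling attribution (R1), Jonas Quispe is treated as also owning Maeve Quispe's interest in Northgate Holdings Ltd, giving 70% + 30% = 100%.
Chain via Crosswind Foods Inc. → Ironwood Group plc → Granite Industries Corp. (R2): 100% × 48% × 43% × 21% = 4.3344% of Brightpath Shipping BV.
Chain via Northgate Holdings Ltd → Orion Manufacturing Inc. → Fairlane Ventures LLC (R2): 100% × 41% × 11% × 54% = 2.4354% of Brightpath Shipping BV.
Aggregating (R3): 4.3344% + 2.4354% = 6.7698%.
6.7698% falls short of the 10% threshold by 3.2302 percentage points.

3.2302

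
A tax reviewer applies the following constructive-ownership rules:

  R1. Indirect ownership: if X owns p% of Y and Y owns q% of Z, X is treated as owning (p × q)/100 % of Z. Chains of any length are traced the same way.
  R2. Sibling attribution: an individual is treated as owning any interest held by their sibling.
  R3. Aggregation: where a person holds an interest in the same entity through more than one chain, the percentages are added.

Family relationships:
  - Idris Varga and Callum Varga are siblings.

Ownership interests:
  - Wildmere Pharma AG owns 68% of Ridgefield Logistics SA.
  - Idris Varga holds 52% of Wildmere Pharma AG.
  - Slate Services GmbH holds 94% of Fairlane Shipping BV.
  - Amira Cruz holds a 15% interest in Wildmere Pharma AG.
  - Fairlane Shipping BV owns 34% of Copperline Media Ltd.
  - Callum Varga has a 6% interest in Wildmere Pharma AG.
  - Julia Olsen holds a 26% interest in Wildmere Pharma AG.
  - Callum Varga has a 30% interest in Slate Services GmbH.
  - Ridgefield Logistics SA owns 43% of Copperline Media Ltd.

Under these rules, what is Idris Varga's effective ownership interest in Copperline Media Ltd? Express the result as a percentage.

26.5472%

By sibling attribution (R2), Idris Varga is treated as also owning Callum Varga's interest in Wildmere Pharma AG, giving 52% + 6% = 58%.
By sibling attribution (R2), Idris Varga is treated as owning Callum Varga's 30% interest in Slate Services GmbH.
Chain via Wildmere Pharma AG → Ridgefield Logistics SA (R1): 58% × 68% × 43% = 16.9592% of Copperline Media Ltd.
Chain via Slate Services GmbH → Fairlane Shipping BV (R1): 30% × 94% × 34% = 9.588% of Copperline Media Ltd.
Aggregating (R3): 16.9592% + 9.588% = 26.5472%.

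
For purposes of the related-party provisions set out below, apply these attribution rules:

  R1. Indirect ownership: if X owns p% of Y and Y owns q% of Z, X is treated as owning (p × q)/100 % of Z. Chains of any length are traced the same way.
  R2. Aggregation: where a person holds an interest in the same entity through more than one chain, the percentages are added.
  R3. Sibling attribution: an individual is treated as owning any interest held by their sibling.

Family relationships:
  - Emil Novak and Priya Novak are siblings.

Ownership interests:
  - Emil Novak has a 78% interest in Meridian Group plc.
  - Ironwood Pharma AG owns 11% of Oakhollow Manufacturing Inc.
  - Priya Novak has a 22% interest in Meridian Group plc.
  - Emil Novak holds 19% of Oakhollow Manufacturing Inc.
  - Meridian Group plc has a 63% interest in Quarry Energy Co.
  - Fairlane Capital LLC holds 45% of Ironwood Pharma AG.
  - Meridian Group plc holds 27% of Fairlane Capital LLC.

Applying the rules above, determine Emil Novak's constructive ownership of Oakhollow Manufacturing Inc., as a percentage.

20.3365%

By sibling attribution (R3), Emil Novak is treated as also owning Priya Novak's interest in Meridian Group plc, giving 78% + 22% = 100%.
Chain via Meridian Group plc → Fairlane Capital LLC → Ironwood Pharma AG (R1): 100% × 27% × 45% × 11% = 1.3365% of Oakhollow Manufacturing Inc.
Direct interest in Oakhollow Manufacturing Inc: 19%.
Aggregating (R2): 1.3365% + 19% = 20.3365%.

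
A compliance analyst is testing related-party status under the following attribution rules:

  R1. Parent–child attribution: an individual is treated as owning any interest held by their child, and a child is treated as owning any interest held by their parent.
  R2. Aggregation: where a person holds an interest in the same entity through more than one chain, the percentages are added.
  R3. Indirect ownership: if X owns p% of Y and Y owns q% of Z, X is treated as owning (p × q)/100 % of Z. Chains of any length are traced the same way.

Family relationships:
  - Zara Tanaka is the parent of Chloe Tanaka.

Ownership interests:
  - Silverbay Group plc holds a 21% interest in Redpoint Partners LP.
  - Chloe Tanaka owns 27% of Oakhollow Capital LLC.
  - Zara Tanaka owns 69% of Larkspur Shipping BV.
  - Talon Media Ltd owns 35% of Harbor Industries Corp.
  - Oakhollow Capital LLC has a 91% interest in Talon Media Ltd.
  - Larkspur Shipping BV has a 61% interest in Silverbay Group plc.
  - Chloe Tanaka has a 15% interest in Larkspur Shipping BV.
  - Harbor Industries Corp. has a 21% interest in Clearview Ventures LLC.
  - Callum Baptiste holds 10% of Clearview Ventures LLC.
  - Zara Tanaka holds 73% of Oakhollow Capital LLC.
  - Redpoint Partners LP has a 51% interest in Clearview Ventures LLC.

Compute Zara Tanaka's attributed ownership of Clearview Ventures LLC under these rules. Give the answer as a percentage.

By parent–child attribution (R1), Zara Tanaka is treated as also owning Chloe Tanaka's interest in Oakhollow Capital LLC, giving 73% + 27% = 100%.
By parent–child attribution (R1), Zara Tanaka is treated as also owning Chloe Tanaka's interest in Larkspur Shipping BV, giving 69% + 15% = 84%.
Chain via Oakhollow Capital LLC → Talon Media Ltd → Harbor Industries Corp. (R3): 100% × 91% × 35% × 21% = 6.6885% of Clearview Ventures LLC.
Chain via Larkspur Shipping BV → Silverbay Group plc → Redpoint Partners LP (R3): 84% × 61% × 21% × 51% = 5.487804% of Clearview Ventures LLC.
Aggregating (R2): 6.6885% + 5.487804% = 12.176304%.

12.176304%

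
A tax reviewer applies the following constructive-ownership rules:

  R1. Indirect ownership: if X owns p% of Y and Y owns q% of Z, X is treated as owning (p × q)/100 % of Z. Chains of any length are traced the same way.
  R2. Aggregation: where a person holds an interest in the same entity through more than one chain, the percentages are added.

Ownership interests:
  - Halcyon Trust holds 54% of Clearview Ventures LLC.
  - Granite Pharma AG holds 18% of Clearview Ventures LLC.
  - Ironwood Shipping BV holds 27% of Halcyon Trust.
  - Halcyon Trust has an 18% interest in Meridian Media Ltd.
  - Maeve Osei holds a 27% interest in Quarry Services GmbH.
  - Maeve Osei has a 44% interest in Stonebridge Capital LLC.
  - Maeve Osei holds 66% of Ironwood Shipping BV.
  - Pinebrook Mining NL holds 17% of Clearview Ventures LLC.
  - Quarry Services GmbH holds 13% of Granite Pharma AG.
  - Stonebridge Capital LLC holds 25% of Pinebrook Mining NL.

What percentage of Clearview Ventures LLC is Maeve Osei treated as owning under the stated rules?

12.1246%

Chain via Ironwood Shipping BV → Halcyon Trust (R1): 66% × 27% × 54% = 9.6228% of Clearview Ventures LLC.
Chain via Quarry Services GmbH → Granite Pharma AG (R1): 27% × 13% × 18% = 0.6318% of Clearview Ventures LLC.
Chain via Stonebridge Capital LLC → Pinebrook Mining NL (R1): 44% × 25% × 17% = 1.87% of Clearview Ventures LLC.
Aggregating (R2): 9.6228% + 0.6318% + 1.87% = 12.1246%.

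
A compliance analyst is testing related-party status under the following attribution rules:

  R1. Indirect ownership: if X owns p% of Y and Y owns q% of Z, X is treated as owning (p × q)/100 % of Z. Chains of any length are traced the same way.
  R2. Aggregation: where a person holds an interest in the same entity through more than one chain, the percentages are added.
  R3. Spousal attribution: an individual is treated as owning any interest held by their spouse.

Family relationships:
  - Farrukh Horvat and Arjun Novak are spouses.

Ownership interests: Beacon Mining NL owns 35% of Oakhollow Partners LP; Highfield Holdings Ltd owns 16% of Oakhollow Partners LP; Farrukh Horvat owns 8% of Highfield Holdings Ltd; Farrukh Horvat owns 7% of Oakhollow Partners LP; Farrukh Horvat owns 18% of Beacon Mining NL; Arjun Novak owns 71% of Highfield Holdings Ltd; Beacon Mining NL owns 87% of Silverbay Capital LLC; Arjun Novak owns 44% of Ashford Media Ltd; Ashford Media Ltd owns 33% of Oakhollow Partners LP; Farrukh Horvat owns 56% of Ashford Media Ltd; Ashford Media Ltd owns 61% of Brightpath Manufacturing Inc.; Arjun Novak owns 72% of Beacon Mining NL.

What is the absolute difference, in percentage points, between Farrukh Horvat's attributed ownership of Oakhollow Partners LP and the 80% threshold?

By spousal attribution (R3), Farrukh Horvat is treated as also owning Arjun Novak's interest in Beacon Mining NL, giving 18% + 72% = 90%.
By spousal attribution (R3), Farrukh Horvat is treated as also owning Arjun Novak's interest in Ashford Media Ltd, giving 56% + 44% = 100%.
By spousal attribution (R3), Farrukh Horvat is treated as also owning Arjun Novak's interest in Highfield Holdings Ltd, giving 8% + 71% = 79%.
Chain via Beacon Mining NL (R1): 90% × 35% = 31.5% of Oakhollow Partners LP.
Chain via Ashford Media Ltd (R1): 100% × 33% = 33% of Oakhollow Partners LP.
Chain via Highfield Holdings Ltd (R1): 79% × 16% = 12.64% of Oakhollow Partners LP.
Direct interest in Oakhollow Partners LP: 7%.
Aggregating (R2): 31.5% + 33% + 12.64% + 7% = 84.14%.
84.14% exceeds the 80% threshold by 4.14 percentage points.

4.14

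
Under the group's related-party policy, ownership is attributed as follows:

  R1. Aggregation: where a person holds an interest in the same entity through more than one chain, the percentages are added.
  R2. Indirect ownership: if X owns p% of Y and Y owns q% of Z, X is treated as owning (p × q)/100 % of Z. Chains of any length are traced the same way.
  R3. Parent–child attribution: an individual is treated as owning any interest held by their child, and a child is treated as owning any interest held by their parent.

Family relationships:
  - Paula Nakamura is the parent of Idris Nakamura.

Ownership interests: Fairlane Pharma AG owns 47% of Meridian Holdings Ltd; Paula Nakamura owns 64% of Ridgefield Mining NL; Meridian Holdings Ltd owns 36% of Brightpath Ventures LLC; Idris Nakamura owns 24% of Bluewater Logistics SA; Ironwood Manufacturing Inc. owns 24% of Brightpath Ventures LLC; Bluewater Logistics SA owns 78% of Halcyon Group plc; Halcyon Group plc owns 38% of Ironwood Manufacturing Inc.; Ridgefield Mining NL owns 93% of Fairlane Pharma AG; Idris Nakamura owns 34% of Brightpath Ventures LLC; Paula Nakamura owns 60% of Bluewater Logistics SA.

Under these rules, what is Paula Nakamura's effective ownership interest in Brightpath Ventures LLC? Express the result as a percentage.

By parent–child attribution (R3), Paula Nakamura is treated as also owning Idris Nakamura's interest in Bluewater Logistics SA, giving 60% + 24% = 84%.
By parent–child attribution (R3), Paula Nakamura is treated as owning Idris Nakamura's 34% interest in Brightpath Ventures LLC.
Chain via Bluewater Logistics SA → Halcyon Group plc → Ironwood Manufacturing Inc. (R2): 84% × 78% × 38% × 24% = 5.975424% of Brightpath Ventures LLC.
Chain via Ridgefield Mining NL → Fairlane Pharma AG → Meridian Holdings Ltd (R2): 64% × 93% × 47% × 36% = 10.070784% of Brightpath Ventures LLC.
Direct interest in Brightpath Ventures LLC: 34%.
Aggregating (R1): 5.975424% + 10.070784% + 34% = 50.046208%.

50.046208%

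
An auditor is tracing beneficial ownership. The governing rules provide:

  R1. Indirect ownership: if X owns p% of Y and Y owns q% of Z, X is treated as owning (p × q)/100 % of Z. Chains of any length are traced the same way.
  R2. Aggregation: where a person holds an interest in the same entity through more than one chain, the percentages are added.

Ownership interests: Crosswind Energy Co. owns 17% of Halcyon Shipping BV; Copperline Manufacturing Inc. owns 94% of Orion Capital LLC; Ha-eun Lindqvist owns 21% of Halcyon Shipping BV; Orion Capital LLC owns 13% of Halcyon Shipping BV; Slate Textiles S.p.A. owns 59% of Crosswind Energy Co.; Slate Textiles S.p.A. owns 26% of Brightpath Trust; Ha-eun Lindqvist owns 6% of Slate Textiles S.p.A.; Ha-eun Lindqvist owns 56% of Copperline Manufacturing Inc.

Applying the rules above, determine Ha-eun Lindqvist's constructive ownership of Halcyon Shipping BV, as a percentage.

28.445%

Chain via Slate Textiles S.p.A. → Crosswind Energy Co. (R1): 6% × 59% × 17% = 0.6018% of Halcyon Shipping BV.
Chain via Copperline Manufacturing Inc. → Orion Capital LLC (R1): 56% × 94% × 13% = 6.8432% of Halcyon Shipping BV.
Direct interest in Halcyon Shipping BV: 21%.
Aggregating (R2): 0.6018% + 6.8432% + 21% = 28.445%.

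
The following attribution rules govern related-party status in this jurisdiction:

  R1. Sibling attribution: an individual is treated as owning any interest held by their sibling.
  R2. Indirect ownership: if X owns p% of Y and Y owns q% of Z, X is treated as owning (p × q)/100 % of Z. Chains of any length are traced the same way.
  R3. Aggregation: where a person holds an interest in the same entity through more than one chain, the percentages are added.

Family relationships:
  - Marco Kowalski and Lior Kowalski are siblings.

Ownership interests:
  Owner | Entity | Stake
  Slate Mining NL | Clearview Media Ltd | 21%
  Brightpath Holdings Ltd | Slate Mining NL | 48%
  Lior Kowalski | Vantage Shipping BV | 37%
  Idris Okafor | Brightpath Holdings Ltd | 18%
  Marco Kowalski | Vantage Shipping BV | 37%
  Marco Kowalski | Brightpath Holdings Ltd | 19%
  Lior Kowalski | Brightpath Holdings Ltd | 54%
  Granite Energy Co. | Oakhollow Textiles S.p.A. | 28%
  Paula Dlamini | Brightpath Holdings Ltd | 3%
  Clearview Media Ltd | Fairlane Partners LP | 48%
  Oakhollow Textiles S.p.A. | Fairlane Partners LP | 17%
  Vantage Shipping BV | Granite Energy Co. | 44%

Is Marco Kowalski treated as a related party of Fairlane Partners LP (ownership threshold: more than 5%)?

Yes

By sibling attribution (R1), Marco Kowalski is treated as also owning Lior Kowalski's interest in Brightpath Holdings Ltd, giving 19% + 54% = 73%.
By sibling attribution (R1), Marco Kowalski is treated as also owning Lior Kowalski's interest in Vantage Shipping BV, giving 37% + 37% = 74%.
Chain via Brightpath Holdings Ltd → Slate Mining NL → Clearview Media Ltd (R2): 73% × 48% × 21% × 48% = 3.532032% of Fairlane Partners LP.
Chain via Vantage Shipping BV → Granite Energy Co. → Oakhollow Textiles S.p.A. (R2): 74% × 44% × 28% × 17% = 1.549856% of Fairlane Partners LP.
Aggregating (R3): 3.532032% + 1.549856% = 5.081888%.
5.081888% exceeds the 5% threshold, so Marco is a related party to Fairlane Partners LP.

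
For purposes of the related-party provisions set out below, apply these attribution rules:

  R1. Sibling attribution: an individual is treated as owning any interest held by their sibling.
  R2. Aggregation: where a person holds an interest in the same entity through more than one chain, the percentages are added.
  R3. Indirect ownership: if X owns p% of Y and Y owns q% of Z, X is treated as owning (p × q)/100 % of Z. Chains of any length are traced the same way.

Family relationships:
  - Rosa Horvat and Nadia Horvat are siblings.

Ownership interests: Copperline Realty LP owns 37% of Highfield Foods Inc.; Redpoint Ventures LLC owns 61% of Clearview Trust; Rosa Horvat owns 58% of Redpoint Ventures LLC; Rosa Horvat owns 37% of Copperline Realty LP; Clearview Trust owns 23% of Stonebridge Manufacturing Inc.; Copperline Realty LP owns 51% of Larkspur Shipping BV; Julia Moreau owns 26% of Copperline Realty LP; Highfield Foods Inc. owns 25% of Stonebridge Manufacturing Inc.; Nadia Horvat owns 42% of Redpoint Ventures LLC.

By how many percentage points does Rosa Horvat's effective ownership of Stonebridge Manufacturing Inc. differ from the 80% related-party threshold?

By sibling attribution (R1), Rosa Horvat is treated as also owning Nadia Horvat's interest in Redpoint Ventures LLC, giving 58% + 42% = 100%.
Chain via Redpoint Ventures LLC → Clearview Trust (R3): 100% × 61% × 23% = 14.03% of Stonebridge Manufacturing Inc.
Chain via Copperline Realty LP → Highfield Foods Inc. (R3): 37% × 37% × 25% = 3.4225% of Stonebridge Manufacturing Inc.
Aggregating (R2): 14.03% + 3.4225% = 17.4525%.
17.4525% falls short of the 80% threshold by 62.5475 percentage points.

62.5475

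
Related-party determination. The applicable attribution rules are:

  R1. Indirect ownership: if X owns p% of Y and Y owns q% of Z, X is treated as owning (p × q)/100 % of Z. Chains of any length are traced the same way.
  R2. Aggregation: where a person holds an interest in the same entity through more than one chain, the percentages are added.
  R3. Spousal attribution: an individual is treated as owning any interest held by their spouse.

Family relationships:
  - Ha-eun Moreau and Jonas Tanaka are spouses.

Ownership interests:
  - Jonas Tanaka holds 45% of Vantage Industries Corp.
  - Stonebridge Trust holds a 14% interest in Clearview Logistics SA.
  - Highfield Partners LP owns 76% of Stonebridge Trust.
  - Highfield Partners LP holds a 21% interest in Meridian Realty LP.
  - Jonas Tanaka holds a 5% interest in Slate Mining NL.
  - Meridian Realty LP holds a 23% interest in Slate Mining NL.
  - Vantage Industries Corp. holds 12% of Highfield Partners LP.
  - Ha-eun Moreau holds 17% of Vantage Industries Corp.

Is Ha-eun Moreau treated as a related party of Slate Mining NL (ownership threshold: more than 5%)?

By spousal attribution (R3), Ha-eun Moreau is treated as also owning Jonas Tanaka's interest in Vantage Industries Corp, giving 17% + 45% = 62%.
By spousal attribution (R3), Ha-eun Moreau is treated as owning Jonas Tanaka's 5% interest in Slate Mining NL.
Chain via Vantage Industries Corp. → Highfield Partners LP → Meridian Realty LP (R1): 62% × 12% × 21% × 23% = 0.359352% of Slate Mining NL.
Direct interest in Slate Mining NL: 5%.
Aggregating (R2): 0.359352% + 5% = 5.359352%.
5.359352% exceeds the 5% threshold, so Ha-eun is a related party to Slate Mining NL.

Yes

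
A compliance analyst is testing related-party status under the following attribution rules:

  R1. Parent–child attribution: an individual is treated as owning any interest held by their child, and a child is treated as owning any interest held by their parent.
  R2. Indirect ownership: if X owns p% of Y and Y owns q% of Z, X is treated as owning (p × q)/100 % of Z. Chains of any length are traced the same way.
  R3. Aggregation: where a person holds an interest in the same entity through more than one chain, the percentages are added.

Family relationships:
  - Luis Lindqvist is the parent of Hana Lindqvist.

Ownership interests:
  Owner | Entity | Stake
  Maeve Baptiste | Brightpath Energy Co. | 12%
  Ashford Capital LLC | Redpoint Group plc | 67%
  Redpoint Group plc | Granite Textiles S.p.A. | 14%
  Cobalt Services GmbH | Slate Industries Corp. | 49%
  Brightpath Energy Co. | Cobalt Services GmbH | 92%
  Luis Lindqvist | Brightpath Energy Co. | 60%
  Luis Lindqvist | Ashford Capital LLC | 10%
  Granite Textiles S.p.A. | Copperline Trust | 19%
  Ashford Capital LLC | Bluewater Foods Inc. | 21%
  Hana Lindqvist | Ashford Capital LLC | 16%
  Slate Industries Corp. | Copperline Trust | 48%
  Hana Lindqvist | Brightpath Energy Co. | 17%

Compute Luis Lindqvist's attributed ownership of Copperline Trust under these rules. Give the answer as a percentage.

17.12494%

By parent–child attribution (R1), Luis Lindqvist is treated as also owning Hana Lindqvist's interest in Brightpath Energy Co, giving 60% + 17% = 77%.
By parent–child attribution (R1), Luis Lindqvist is treated as also owning Hana Lindqvist's interest in Ashford Capital LLC, giving 10% + 16% = 26%.
Chain via Brightpath Energy Co. → Cobalt Services GmbH → Slate Industries Corp. (R2): 77% × 92% × 49% × 48% = 16.661568% of Copperline Trust.
Chain via Ashford Capital LLC → Redpoint Group plc → Granite Textiles S.p.A. (R2): 26% × 67% × 14% × 19% = 0.463372% of Copperline Trust.
Aggregating (R3): 16.661568% + 0.463372% = 17.12494%.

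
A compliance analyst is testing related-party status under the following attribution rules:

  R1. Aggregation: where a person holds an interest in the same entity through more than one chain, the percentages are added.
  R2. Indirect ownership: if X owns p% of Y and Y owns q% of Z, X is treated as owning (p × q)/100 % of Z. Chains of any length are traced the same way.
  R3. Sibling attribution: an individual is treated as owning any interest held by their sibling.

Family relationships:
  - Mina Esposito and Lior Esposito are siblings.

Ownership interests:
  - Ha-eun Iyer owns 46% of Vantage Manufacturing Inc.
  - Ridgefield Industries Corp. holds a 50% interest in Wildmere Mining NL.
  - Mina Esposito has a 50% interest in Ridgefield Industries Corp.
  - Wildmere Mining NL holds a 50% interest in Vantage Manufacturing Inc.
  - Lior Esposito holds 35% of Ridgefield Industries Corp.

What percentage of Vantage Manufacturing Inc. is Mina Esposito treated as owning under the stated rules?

By sibling attribution (R3), Mina Esposito is treated as also owning Lior Esposito's interest in Ridgefield Industries Corp, giving 50% + 35% = 85%.
Chain via Ridgefield Industries Corp. → Wildmere Mining NL (R2): 85% × 50% × 50% = 21.25% of Vantage Manufacturing Inc.

21.25%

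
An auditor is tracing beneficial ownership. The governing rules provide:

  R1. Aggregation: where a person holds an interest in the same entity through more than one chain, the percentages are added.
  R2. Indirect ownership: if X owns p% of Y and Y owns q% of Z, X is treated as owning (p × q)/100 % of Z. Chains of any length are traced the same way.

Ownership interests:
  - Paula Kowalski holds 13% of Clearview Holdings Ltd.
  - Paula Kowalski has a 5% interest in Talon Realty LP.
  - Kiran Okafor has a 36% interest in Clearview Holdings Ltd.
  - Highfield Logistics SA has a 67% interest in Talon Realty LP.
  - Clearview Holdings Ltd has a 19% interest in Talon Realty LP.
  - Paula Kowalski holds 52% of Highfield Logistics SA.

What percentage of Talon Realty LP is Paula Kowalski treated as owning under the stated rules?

42.31%

Chain via Clearview Holdings Ltd (R2): 13% × 19% = 2.47% of Talon Realty LP.
Chain via Highfield Logistics SA (R2): 52% × 67% = 34.84% of Talon Realty LP.
Direct interest in Talon Realty LP: 5%.
Aggregating (R1): 2.47% + 34.84% + 5% = 42.31%.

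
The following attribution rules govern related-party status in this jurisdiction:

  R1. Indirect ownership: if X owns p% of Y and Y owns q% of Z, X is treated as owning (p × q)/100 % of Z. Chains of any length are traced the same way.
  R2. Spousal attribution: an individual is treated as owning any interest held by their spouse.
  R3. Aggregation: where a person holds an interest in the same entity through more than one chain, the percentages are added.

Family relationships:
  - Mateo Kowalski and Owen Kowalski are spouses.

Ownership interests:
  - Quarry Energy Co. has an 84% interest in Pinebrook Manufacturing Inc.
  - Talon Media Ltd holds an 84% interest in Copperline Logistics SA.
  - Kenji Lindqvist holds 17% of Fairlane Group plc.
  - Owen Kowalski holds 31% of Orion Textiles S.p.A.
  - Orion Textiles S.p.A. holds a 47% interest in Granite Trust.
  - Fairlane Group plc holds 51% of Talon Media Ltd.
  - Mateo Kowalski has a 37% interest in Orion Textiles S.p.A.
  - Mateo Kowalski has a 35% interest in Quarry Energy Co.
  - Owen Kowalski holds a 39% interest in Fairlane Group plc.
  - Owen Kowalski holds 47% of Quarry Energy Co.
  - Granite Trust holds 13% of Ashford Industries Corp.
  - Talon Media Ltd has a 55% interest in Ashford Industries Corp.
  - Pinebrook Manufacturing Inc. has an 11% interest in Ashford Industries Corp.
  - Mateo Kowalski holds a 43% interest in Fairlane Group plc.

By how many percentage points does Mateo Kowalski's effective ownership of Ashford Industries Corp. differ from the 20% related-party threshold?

By spousal attribution (R2), Mateo Kowalski is treated as also owning Owen Kowalski's interest in Fairlane Group plc, giving 43% + 39% = 82%.
By spousal attribution (R2), Mateo Kowalski is treated as also owning Owen Kowalski's interest in Quarry Energy Co, giving 35% + 47% = 82%.
By spousal attribution (R2), Mateo Kowalski is treated as also owning Owen Kowalski's interest in Orion Textiles S.p.A, giving 37% + 31% = 68%.
Chain via Fairlane Group plc → Talon Media Ltd (R1): 82% × 51% × 55% = 23.001% of Ashford Industries Corp.
Chain via Quarry Energy Co. → Pinebrook Manufacturing Inc. (R1): 82% × 84% × 11% = 7.5768% of Ashford Industries Corp.
Chain via Orion Textiles S.p.A. → Granite Trust (R1): 68% × 47% × 13% = 4.1548% of Ashford Industries Corp.
Aggregating (R3): 23.001% + 7.5768% + 4.1548% = 34.7326%.
34.7326% exceeds the 20% threshold by 14.7326 percentage points.

14.7326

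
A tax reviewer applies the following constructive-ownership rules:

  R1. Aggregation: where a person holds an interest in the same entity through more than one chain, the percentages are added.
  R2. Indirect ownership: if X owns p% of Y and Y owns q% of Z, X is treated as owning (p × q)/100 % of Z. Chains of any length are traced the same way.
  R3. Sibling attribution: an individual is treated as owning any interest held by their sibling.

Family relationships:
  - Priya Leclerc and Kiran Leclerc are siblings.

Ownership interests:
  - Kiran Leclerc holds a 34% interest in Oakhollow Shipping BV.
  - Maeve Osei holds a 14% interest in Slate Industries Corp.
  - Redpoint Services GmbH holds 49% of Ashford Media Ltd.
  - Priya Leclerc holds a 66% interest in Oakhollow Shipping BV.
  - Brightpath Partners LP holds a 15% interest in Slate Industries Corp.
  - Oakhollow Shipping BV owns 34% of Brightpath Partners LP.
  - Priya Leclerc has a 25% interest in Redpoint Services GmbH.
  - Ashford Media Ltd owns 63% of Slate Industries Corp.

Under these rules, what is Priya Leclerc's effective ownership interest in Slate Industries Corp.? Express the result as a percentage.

By sibling attribution (R3), Priya Leclerc is treated as also owning Kiran Leclerc's interest in Oakhollow Shipping BV, giving 66% + 34% = 100%.
Chain via Redpoint Services GmbH → Ashford Media Ltd (R2): 25% × 49% × 63% = 7.7175% of Slate Industries Corp.
Chain via Oakhollow Shipping BV → Brightpath Partners LP (R2): 100% × 34% × 15% = 5.1% of Slate Industries Corp.
Aggregating (R1): 7.7175% + 5.1% = 12.8175%.

12.8175%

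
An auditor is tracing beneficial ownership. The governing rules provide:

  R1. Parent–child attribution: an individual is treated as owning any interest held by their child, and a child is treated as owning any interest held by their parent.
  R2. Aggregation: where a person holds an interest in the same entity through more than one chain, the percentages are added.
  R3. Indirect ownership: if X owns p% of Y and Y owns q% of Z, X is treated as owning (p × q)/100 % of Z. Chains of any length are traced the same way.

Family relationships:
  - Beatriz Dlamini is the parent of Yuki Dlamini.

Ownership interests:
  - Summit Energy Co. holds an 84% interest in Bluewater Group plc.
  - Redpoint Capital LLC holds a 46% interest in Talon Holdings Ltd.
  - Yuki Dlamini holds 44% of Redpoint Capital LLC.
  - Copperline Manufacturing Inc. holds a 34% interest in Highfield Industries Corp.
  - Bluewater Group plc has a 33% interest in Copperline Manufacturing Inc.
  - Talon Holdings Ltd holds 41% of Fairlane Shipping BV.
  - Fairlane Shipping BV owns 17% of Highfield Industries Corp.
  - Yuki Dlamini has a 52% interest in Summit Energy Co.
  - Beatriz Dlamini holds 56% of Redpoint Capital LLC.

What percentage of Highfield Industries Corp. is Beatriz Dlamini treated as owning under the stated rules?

8.107096%

By parent–child attribution (R1), Beatriz Dlamini is treated as also owning Yuki Dlamini's interest in Redpoint Capital LLC, giving 56% + 44% = 100%.
By parent–child attribution (R1), Beatriz Dlamini is treated as owning Yuki Dlamini's 52% interest in Summit Energy Co.
Chain via Redpoint Capital LLC → Talon Holdings Ltd → Fairlane Shipping BV (R3): 100% × 46% × 41% × 17% = 3.2062% of Highfield Industries Corp.
Chain via Summit Energy Co. → Bluewater Group plc → Copperline Manufacturing Inc. (R3): 52% × 84% × 33% × 34% = 4.900896% of Highfield Industries Corp.
Aggregating (R2): 3.2062% + 4.900896% = 8.107096%.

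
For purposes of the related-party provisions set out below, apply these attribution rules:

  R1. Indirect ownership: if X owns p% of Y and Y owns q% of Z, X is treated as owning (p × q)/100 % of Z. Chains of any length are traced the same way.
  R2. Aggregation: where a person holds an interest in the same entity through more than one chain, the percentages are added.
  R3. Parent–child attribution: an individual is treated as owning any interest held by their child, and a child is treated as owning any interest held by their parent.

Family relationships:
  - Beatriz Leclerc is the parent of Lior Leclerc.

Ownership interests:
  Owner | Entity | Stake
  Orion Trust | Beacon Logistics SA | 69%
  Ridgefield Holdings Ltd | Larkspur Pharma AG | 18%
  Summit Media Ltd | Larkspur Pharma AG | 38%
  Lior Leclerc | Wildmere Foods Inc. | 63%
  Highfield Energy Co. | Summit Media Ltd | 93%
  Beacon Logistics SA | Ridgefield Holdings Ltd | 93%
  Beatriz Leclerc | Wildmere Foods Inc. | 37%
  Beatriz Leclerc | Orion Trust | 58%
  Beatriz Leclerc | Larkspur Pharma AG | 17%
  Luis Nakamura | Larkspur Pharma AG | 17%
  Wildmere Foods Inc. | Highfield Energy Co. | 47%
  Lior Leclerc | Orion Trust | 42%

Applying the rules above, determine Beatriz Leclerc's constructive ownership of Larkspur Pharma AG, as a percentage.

45.1604%

By parent–child attribution (R3), Beatriz Leclerc is treated as also owning Lior Leclerc's interest in Wildmere Foods Inc, giving 37% + 63% = 100%.
By parent–child attribution (R3), Beatriz Leclerc is treated as also owning Lior Leclerc's interest in Orion Trust, giving 58% + 42% = 100%.
Chain via Wildmere Foods Inc. → Highfield Energy Co. → Summit Media Ltd (R1): 100% × 47% × 93% × 38% = 16.6098% of Larkspur Pharma AG.
Chain via Orion Trust → Beacon Logistics SA → Ridgefield Holdings Ltd (R1): 100% × 69% × 93% × 18% = 11.5506% of Larkspur Pharma AG.
Direct interest in Larkspur Pharma AG: 17%.
Aggregating (R2): 16.6098% + 11.5506% + 17% = 45.1604%.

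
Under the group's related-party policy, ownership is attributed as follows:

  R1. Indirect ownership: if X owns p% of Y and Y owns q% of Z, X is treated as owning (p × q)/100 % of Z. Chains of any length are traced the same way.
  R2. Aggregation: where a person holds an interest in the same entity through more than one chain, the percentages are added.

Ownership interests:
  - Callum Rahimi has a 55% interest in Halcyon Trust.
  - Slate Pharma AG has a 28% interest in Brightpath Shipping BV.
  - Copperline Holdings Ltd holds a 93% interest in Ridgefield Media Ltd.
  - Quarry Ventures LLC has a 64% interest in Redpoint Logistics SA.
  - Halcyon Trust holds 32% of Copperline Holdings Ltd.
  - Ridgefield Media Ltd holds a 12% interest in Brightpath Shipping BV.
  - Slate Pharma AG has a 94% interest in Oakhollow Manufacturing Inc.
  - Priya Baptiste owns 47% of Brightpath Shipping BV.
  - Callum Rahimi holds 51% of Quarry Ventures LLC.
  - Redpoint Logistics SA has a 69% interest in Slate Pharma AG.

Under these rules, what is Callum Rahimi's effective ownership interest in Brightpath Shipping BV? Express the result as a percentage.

8.270208%

Chain via Halcyon Trust → Copperline Holdings Ltd → Ridgefield Media Ltd (R1): 55% × 32% × 93% × 12% = 1.96416% of Brightpath Shipping BV.
Chain via Quarry Ventures LLC → Redpoint Logistics SA → Slate Pharma AG (R1): 51% × 64% × 69% × 28% = 6.306048% of Brightpath Shipping BV.
Aggregating (R2): 1.96416% + 6.306048% = 8.270208%.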